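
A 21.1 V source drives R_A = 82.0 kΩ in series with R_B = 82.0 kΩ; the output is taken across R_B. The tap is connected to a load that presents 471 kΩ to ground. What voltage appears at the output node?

V_out ≈ 9.71 V

The load sits in parallel with R_B: R_B‖R_L = (82.0 × 471) / (82.0 + 471) = 69.84 kΩ.
V_out = 21.1 × 69.84 / (82.0 + 69.84) = 21.1 × 69.84/151.8 = 9.71 V.
(Unloaded it would have been 10.6 V.)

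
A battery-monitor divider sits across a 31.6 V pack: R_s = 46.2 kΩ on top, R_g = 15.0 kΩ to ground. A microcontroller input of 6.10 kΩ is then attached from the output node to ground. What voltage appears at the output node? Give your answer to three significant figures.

The load sits in parallel with R_g: R_g‖R_L = (15.0 × 6.10) / (15.0 + 6.10) = 4.336 kΩ.
V_out = 31.6 × 4.336 / (46.2 + 4.336) = 31.6 × 4.336/50.54 = 2.71 V.

V_out ≈ 2.71 V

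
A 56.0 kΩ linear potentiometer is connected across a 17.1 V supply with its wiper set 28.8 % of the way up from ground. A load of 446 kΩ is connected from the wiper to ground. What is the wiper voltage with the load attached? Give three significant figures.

The wiper splits the pot into (1−α)R = 39.87 kΩ above and αR = 16.13 kΩ below.
Lower section ‖ load = 15.57 kΩ.
V_wiper = 17.1 × 15.57/(39.87 + 15.57) = 4.80 V.

V ≈ 4.80 V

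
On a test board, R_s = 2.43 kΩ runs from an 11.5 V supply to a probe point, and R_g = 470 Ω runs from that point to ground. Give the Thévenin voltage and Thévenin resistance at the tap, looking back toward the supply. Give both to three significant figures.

V_th = 1.86 V, R_th = 394 Ω

V_th is the open-circuit tap voltage: 11.5 × 470/(2430 + 470) = 1.86 V.
With the supply zeroed, R_s and R_g appear in parallel from the tap: R_th = R_s‖R_g = (2430 × 470)/2900 = 394 Ω.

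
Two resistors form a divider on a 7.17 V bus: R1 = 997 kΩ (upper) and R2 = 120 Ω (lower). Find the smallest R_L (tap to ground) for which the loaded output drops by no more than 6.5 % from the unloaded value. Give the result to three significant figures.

Output resistance R_th = R1‖R2 = (997000 × 120)/997100 = 120.0 Ω.
The fractional drop is R_th/(R_th + R_L); requiring this ≤ 0.0650 gives R_L ≥ R_th(1/0.0650 − 1) = 120.0 × 14.38 = 1.73 kΩ.

R_L(min) ≈ 1.73 kΩ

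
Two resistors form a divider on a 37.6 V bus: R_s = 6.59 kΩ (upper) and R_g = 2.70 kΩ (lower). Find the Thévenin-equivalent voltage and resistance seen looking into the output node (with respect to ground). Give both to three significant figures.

V_th is the open-circuit tap voltage: 37.6 × 2.70/(6.59 + 2.70) = 10.9 V.
With the supply zeroed, R_s and R_g appear in parallel from the tap: R_th = R_s‖R_g = (6.59 × 2.70)/9.290 = 1.92 kΩ.

V_th = 10.9 V, R_th = 1.92 kΩ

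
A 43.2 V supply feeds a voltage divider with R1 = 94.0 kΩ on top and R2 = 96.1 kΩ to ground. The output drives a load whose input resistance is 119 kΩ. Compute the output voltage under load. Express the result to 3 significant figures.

The load sits in parallel with R2: R2‖R_L = (96.1 × 119) / (96.1 + 119) = 53.17 kΩ.
V_out = 43.2 × 53.17 / (94.0 + 53.17) = 43.2 × 53.17/147.2 = 15.6 V.

V_out ≈ 15.6 V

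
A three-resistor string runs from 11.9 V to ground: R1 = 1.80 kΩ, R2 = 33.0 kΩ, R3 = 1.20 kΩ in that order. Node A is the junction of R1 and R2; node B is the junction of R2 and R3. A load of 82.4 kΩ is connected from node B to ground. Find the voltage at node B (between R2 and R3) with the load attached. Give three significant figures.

At node B, R3 is in parallel with the load: R3‖R_L = 1.183 kΩ.
Below node A the resistance is R2 + (R3‖R_L) = 34.18 kΩ, so V_A = 11.9 × 34.18/35.98 = 11.30 V.
Then V_B = V_A × (R3‖R_L)/(R2 + R3‖R_L) = 11.30 × 1.183/34.18 = 0.391 V.

V ≈ 0.391 V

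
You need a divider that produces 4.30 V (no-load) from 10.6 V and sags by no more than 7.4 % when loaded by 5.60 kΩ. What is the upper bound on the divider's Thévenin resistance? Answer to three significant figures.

R_th ≤ 448 Ω

Loading drop = R_th/(R_th + R_L) ≤ 0.0740, so R_th ≤ R_L · ε/(1−ε) = 5.60 kΩ × 0.0740/0.9260 = 448 Ω.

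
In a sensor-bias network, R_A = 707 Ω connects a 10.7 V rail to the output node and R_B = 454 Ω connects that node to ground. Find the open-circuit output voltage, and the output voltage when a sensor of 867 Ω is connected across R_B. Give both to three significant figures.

Open-circuit: V = 10.7 × 454/(707 + 454) = 4.18 V.
With the load, R_B becomes R_B‖R_L = 298.0 Ω, so V = 10.7 × 298.0/1005 = 3.17 V.

Unloaded: 4.18 V; loaded: 3.17 V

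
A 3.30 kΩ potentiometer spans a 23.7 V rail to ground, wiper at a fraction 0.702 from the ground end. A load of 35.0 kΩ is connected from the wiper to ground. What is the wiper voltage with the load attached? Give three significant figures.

The wiper splits the pot into (1−α)R = 983.4 Ω above and αR = 2317 Ω below.
Lower section ‖ load = 2173 Ω.
V_wiper = 23.7 × 2173/(983.4 + 2173) = 16.3 V.

V ≈ 16.3 V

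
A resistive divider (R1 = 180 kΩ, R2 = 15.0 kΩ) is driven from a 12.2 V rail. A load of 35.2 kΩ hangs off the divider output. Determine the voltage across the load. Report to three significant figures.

The load sits in parallel with R2: R2‖R_L = (15.0 × 35.2) / (15.0 + 35.2) = 10.52 kΩ.
V_out = 12.2 × 10.52 / (180 + 10.52) = 12.2 × 10.52/190.5 = 0.674 V.
(Unloaded it would have been 0.938 V.)

V_out ≈ 0.674 V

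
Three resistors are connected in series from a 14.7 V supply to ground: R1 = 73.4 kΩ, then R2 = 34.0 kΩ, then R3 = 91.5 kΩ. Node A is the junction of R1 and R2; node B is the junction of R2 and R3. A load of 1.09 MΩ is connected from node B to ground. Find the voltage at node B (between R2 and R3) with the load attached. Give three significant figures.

V ≈ 6.47 V

At node B, R3 is in parallel with the load: R3‖R_L = 84.41 kΩ.
Below node A the resistance is R2 + (R3‖R_L) = 118.4 kΩ, so V_A = 14.7 × 118.4/191.8 = 9.075 V.
Then V_B = V_A × (R3‖R_L)/(R2 + R3‖R_L) = 9.075 × 84.41/118.4 = 6.47 V.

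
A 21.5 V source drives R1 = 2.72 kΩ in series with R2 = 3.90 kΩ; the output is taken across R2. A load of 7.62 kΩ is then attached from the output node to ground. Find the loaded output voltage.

V_out ≈ 10.5 V

The load sits in parallel with R2: R2‖R_L = (3.90 × 7.62) / (3.90 + 7.62) = 2.580 kΩ.
V_out = 21.5 × 2.580 / (2.72 + 2.580) = 21.5 × 2.580/5.300 = 10.5 V.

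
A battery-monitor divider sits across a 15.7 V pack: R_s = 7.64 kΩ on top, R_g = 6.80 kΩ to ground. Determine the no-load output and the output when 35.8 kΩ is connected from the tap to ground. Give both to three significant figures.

Unloaded: 7.39 V; loaded: 6.72 V

Open-circuit: V = 15.7 × 6.80/(7.64 + 6.80) = 7.39 V.
With the load, R_g becomes R_g‖R_L = 5.715 kΩ, so V = 15.7 × 5.715/13.35 = 6.72 V.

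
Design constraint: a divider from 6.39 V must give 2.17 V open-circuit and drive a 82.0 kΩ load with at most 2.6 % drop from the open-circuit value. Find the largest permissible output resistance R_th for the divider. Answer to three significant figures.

Loading drop = R_th/(R_th + R_L) ≤ 0.0260, so R_th ≤ R_L · ε/(1−ε) = 82.0 kΩ × 0.0260/0.9740 = 2.19 kΩ.

R_th ≤ 2.19 kΩ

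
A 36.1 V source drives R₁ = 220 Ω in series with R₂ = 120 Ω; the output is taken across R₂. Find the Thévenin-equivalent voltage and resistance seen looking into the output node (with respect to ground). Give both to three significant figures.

V_th is the open-circuit tap voltage: 36.1 × 120/(220 + 120) = 12.7 V.
With the supply zeroed, R₁ and R₂ appear in parallel from the tap: R_th = R₁‖R₂ = (220 × 120)/340.0 = 77.6 Ω.

V_th = 12.7 V, R_th = 77.6 Ω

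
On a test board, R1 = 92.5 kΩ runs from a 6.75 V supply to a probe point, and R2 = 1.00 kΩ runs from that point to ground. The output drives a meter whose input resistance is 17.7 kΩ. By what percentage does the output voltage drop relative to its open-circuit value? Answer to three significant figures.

The divider's output (Thévenin) resistance is R1‖R2 = 0.9893 kΩ.
Fractional drop under load = R_th/(R_th + R_L) = 0.9893 / (0.9893 + 17.7) = 0.05293.
So the output falls by 5.29 %.

5.29 %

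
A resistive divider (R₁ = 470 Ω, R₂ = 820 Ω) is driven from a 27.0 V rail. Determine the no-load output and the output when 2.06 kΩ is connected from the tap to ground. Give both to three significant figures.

Unloaded: 17.2 V; loaded: 15.0 V

Open-circuit: V = 27.0 × 820/(470 + 820) = 17.2 V.
With the load, R₂ becomes R₂‖R_L = 586.5 Ω, so V = 27.0 × 586.5/1057 = 15.0 V.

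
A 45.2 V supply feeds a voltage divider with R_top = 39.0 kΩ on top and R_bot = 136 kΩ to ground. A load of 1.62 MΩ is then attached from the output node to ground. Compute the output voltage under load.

V_out ≈ 34.5 V

The load sits in parallel with R_bot: R_bot‖R_L = (136 × 1620) / (136 + 1620) = 125.5 kΩ.
V_out = 45.2 × 125.5 / (39.0 + 125.5) = 45.2 × 125.5/164.5 = 34.5 V.
(Unloaded it would have been 35.1 V.)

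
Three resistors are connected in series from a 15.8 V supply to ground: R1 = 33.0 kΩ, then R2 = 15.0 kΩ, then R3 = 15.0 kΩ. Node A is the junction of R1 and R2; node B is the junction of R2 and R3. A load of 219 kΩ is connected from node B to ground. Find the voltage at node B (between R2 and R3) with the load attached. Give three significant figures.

At node B, R3 is in parallel with the load: R3‖R_L = 14.04 kΩ.
Below node A the resistance is R2 + (R3‖R_L) = 29.04 kΩ, so V_A = 15.8 × 29.04/62.04 = 7.396 V.
Then V_B = V_A × (R3‖R_L)/(R2 + R3‖R_L) = 7.396 × 14.04/29.04 = 3.58 V.

V ≈ 3.58 V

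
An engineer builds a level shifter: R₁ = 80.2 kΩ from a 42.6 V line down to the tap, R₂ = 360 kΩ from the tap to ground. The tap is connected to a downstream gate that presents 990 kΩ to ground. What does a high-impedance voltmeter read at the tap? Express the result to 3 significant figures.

V_out ≈ 32.7 V

The load sits in parallel with R₂: R₂‖R_L = (360 × 990) / (360 + 990) = 264.0 kΩ.
V_out = 42.6 × 264.0 / (80.2 + 264.0) = 42.6 × 264.0/344.2 = 32.7 V.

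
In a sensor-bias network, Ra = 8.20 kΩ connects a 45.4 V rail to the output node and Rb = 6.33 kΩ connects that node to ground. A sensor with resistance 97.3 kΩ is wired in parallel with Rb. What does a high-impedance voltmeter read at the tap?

The load sits in parallel with Rb: Rb‖R_L = (6.33 × 97.3) / (6.33 + 97.3) = 5.943 kΩ.
V_out = 45.4 × 5.943 / (8.20 + 5.943) = 45.4 × 5.943/14.14 = 19.1 V.

V_out ≈ 19.1 V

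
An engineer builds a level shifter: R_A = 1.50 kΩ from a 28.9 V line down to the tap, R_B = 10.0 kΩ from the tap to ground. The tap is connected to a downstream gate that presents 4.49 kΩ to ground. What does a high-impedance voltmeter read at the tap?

The load sits in parallel with R_B: R_B‖R_L = (10.0 × 4.49) / (10.0 + 4.49) = 3.099 kΩ.
V_out = 28.9 × 3.099 / (1.50 + 3.099) = 28.9 × 3.099/4.599 = 19.5 V.
(Unloaded it would have been 25.1 V.)

V_out ≈ 19.5 V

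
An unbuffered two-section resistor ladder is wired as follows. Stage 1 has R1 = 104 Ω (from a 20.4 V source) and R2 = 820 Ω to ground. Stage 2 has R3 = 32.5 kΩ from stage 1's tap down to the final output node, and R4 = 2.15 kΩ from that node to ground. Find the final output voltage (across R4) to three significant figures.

V_out ≈ 1.12 V

Stage 2 presents R3+R4 = 34650 Ω as a load on stage 1's tap.
Stage 1's lower leg becomes R2‖(R3+R4) = 801.0 Ω, so V_mid = 20.4 × 801.0/905.0 = 18.06 V.
Stage 2 is itself unloaded: V_out = V_mid × R4/(R3+R4) = 18.06 × 2150/34650 = 1.12 V.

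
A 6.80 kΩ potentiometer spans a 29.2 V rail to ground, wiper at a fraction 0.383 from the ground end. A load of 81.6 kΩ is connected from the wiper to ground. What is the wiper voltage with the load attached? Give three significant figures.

The wiper splits the pot into (1−α)R = 4.196 kΩ above and αR = 2.604 kΩ below.
Lower section ‖ load = 2.524 kΩ.
V_wiper = 29.2 × 2.524/(4.196 + 2.524) = 11.0 V.

V ≈ 11.0 V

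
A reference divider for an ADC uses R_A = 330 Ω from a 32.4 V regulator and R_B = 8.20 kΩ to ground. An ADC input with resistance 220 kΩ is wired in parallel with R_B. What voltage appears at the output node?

V_out ≈ 31.1 V

The load sits in parallel with R_B: R_B‖R_L = (8200 × 220000) / (8200 + 220000) = 7905 Ω.
V_out = 32.4 × 7905 / (330 + 7905) = 32.4 × 7905/8235 = 31.1 V.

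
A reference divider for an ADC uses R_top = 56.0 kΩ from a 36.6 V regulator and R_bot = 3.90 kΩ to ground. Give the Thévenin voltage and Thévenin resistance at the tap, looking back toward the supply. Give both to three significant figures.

V_th is the open-circuit tap voltage: 36.6 × 3.90/(56.0 + 3.90) = 2.38 V.
With the supply zeroed, R_top and R_bot appear in parallel from the tap: R_th = R_top‖R_bot = (56.0 × 3.90)/59.90 = 3.65 kΩ.

V_th = 2.38 V, R_th = 3.65 kΩ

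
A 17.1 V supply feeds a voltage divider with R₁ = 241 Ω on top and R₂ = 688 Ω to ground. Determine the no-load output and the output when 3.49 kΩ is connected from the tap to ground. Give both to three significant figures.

Open-circuit: V = 17.1 × 688/(241 + 688) = 12.7 V.
With the load, R₂ becomes R₂‖R_L = 574.7 Ω, so V = 17.1 × 574.7/815.7 = 12.0 V.

Unloaded: 12.7 V; loaded: 12.0 V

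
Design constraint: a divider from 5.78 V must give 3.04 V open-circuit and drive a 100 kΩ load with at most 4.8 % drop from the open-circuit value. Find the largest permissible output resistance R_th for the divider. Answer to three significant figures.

R_th ≤ 5.04 kΩ

Loading drop = R_th/(R_th + R_L) ≤ 0.0480, so R_th ≤ R_L · ε/(1−ε) = 100 kΩ × 0.0480/0.9520 = 5.04 kΩ.
(Any R1, R2 with R2/(R1+R2) = 0.526 and R1‖R2 ≤ 5.04 kΩ will meet the spec.)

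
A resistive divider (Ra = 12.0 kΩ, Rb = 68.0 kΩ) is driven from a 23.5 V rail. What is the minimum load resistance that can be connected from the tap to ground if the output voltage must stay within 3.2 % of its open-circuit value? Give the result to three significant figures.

R_L(min) ≈ 309 kΩ

Output resistance R_th = Ra‖Rb = (12.0 × 68.0)/80.00 = 10.20 kΩ.
The fractional drop is R_th/(R_th + R_L); requiring this ≤ 0.0320 gives R_L ≥ R_th(1/0.0320 − 1) = 10.20 × 30.25 = 309 kΩ.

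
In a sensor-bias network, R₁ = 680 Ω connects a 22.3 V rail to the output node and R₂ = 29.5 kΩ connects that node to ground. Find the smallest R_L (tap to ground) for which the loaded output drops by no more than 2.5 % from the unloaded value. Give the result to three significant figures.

R_L(min) ≈ 25.9 kΩ

Output resistance R_th = R₁‖R₂ = (680 × 29500)/30180 = 664.7 Ω.
The fractional drop is R_th/(R_th + R_L); requiring this ≤ 0.0250 gives R_L ≥ R_th(1/0.0250 − 1) = 664.7 × 39.00 = 25.9 kΩ.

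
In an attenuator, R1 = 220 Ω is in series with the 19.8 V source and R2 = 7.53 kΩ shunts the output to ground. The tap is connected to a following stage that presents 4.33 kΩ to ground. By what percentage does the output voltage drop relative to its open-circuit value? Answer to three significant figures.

4.70 %

The divider's output (Thévenin) resistance is R1‖R2 = 213.8 Ω.
Fractional drop under load = R_th/(R_th + R_L) = 213.8 / (213.8 + 4330) = 0.04704.
So the output falls by 4.70 %.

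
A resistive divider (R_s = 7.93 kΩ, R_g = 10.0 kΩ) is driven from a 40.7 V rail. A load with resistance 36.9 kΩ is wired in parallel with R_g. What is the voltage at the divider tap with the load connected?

The load sits in parallel with R_g: R_g‖R_L = (10.0 × 36.9) / (10.0 + 36.9) = 7.868 kΩ.
V_out = 40.7 × 7.868 / (7.93 + 7.868) = 40.7 × 7.868/15.80 = 20.3 V.
(Unloaded it would have been 22.7 V.)

V_out ≈ 20.3 V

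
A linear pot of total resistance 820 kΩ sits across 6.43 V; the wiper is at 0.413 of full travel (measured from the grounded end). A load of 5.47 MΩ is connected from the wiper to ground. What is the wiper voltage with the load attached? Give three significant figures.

V ≈ 2.56 V

The wiper splits the pot into (1−α)R = 481.3 kΩ above and αR = 338.7 kΩ below.
Lower section ‖ load = 318.9 kΩ.
V_wiper = 6.43 × 318.9/(481.3 + 318.9) = 2.56 V.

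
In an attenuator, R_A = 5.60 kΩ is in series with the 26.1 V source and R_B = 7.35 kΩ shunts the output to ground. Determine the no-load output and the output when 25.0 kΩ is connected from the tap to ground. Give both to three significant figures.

Unloaded: 14.8 V; loaded: 13.1 V

Open-circuit: V = 26.1 × 7.35/(5.60 + 7.35) = 14.8 V.
With the load, R_B becomes R_B‖R_L = 5.680 kΩ, so V = 26.1 × 5.680/11.28 = 13.1 V.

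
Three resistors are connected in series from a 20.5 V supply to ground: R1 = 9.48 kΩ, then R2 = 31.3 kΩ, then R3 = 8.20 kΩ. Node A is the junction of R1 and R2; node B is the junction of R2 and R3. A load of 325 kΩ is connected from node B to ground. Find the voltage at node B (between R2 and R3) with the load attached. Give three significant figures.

V ≈ 3.36 V

At node B, R3 is in parallel with the load: R3‖R_L = 7.998 kΩ.
Below node A the resistance is R2 + (R3‖R_L) = 39.30 kΩ, so V_A = 20.5 × 39.30/48.78 = 16.52 V.
Then V_B = V_A × (R3‖R_L)/(R2 + R3‖R_L) = 16.52 × 7.998/39.30 = 3.36 V.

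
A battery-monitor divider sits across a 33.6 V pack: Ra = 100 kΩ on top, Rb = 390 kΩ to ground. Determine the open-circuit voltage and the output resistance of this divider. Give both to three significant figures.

V_th = 26.7 V, R_th = 79.6 kΩ

V_th is the open-circuit tap voltage: 33.6 × 390/(100 + 390) = 26.7 V.
With the supply zeroed, Ra and Rb appear in parallel from the tap: R_th = Ra‖Rb = (100 × 390)/490.0 = 79.6 kΩ.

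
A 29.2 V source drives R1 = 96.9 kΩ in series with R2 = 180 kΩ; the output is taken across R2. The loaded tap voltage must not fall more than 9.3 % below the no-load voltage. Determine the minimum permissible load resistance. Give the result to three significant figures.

R_L(min) ≈ 614 kΩ

Output resistance R_th = R1‖R2 = (96.9 × 180)/276.9 = 62.99 kΩ.
The fractional drop is R_th/(R_th + R_L); requiring this ≤ 0.0930 gives R_L ≥ R_th(1/0.0930 − 1) = 62.99 × 9.753 = 614 kΩ.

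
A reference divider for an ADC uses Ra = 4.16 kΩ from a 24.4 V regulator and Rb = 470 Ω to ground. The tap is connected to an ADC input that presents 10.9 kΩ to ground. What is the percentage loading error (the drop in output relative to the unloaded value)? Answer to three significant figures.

The divider's output (Thévenin) resistance is Ra‖Rb = 422.3 Ω.
Fractional drop under load = R_th/(R_th + R_L) = 422.3 / (422.3 + 10900) = 0.03730.
So the output falls by 3.73 %.

3.73 %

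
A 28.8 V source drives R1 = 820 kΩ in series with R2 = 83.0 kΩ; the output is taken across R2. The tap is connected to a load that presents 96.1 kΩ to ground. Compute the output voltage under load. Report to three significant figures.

The load sits in parallel with R2: R2‖R_L = (83.0 × 96.1) / (83.0 + 96.1) = 44.54 kΩ.
V_out = 28.8 × 44.54 / (820 + 44.54) = 28.8 × 44.54/864.5 = 1.48 V.

V_out ≈ 1.48 V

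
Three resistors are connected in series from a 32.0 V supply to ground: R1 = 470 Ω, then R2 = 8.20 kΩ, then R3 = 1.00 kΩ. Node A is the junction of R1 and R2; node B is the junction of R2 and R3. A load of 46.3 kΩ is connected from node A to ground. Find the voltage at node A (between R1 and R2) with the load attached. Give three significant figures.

Below node A the series string R2+R3 = 9200 Ω sits in parallel with the 46300 Ω load: 7675 Ω.
V_A = 32.0 × 7675/(470 + 7675) = 30.2 V.

V ≈ 30.2 V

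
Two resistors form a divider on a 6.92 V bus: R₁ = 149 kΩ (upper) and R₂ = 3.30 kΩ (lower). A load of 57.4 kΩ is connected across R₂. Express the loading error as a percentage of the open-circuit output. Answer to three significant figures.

The divider's output (Thévenin) resistance is R₁‖R₂ = 3.228 kΩ.
Fractional drop under load = R_th/(R_th + R_L) = 3.228 / (3.228 + 57.4) = 0.05325.
So the output falls by 5.33 %.

5.33 %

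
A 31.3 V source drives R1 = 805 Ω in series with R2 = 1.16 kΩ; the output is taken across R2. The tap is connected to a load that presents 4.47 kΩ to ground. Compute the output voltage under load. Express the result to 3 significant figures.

The load sits in parallel with R2: R2‖R_L = (1160 × 4470) / (1160 + 4470) = 921.0 Ω.
V_out = 31.3 × 921.0 / (805 + 921.0) = 31.3 × 921.0/1726 = 16.7 V.

V_out ≈ 16.7 V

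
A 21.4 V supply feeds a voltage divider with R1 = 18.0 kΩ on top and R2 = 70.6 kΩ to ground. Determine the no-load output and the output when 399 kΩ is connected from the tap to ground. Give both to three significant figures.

Unloaded: 17.1 V; loaded: 16.5 V

Open-circuit: V = 21.4 × 70.6/(18.0 + 70.6) = 17.1 V.
With the load, R2 becomes R2‖R_L = 59.99 kΩ, so V = 21.4 × 59.99/77.99 = 16.5 V.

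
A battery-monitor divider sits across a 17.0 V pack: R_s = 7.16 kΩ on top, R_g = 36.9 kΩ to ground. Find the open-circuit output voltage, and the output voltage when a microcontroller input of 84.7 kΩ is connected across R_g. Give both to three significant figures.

Open-circuit: V = 17.0 × 36.9/(7.16 + 36.9) = 14.2 V.
With the load, R_g becomes R_g‖R_L = 25.70 kΩ, so V = 17.0 × 25.70/32.86 = 13.3 V.

Unloaded: 14.2 V; loaded: 13.3 V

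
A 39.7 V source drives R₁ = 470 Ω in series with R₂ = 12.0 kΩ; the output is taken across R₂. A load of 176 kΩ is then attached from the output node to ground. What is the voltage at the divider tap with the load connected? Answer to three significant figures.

V_out ≈ 38.1 V

The load sits in parallel with R₂: R₂‖R_L = (12000 × 176000) / (12000 + 176000) = 11230 Ω.
V_out = 39.7 × 11230 / (470 + 11230) = 39.7 × 11230/11700 = 38.1 V.
(Unloaded it would have been 38.2 V.)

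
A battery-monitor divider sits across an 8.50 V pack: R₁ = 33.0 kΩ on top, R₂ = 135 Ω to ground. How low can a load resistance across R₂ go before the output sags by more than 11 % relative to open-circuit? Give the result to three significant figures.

Output resistance R_th = R₁‖R₂ = (33000 × 135)/33140 = 134.4 Ω.
The fractional drop is R_th/(R_th + R_L); requiring this ≤ 0.110 gives R_L ≥ R_th(1/0.110 − 1) = 134.4 × 8.091 = 1.09 kΩ.

R_L(min) ≈ 1.09 kΩ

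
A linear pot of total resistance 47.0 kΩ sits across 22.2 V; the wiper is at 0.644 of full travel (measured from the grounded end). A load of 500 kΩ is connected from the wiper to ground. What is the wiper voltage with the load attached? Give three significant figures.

The wiper splits the pot into (1−α)R = 16.73 kΩ above and αR = 30.27 kΩ below.
Lower section ‖ load = 28.54 kΩ.
V_wiper = 22.2 × 28.54/(16.73 + 28.54) = 14.0 V.

V ≈ 14.0 V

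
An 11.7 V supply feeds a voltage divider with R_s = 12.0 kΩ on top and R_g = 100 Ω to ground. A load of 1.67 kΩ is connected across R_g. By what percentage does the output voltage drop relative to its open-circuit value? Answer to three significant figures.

The divider's output (Thévenin) resistance is R_s‖R_g = 99.17 Ω.
Fractional drop under load = R_th/(R_th + R_L) = 99.17 / (99.17 + 1670) = 0.05606.
So the output falls by 5.61 %.

5.61 %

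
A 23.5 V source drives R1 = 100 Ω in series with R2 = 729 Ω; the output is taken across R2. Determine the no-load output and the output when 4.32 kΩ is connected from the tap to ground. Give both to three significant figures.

Open-circuit: V = 23.5 × 729/(100 + 729) = 20.7 V.
With the load, R2 becomes R2‖R_L = 623.7 Ω, so V = 23.5 × 623.7/723.7 = 20.3 V.

Unloaded: 20.7 V; loaded: 20.3 V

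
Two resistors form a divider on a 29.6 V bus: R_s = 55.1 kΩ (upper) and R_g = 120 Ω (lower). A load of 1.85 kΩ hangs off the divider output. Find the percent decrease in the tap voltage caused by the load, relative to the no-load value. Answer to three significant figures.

The divider's output (Thévenin) resistance is R_s‖R_g = 119.7 Ω.
Fractional drop under load = R_th/(R_th + R_L) = 119.7 / (119.7 + 1850) = 0.06079.
So the output falls by 6.08 %.

6.08 %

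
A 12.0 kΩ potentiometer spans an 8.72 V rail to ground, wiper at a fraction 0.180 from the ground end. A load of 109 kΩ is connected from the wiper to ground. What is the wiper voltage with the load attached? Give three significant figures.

V ≈ 1.54 V

The wiper splits the pot into (1−α)R = 9.840 kΩ above and αR = 2.160 kΩ below.
Lower section ‖ load = 2.118 kΩ.
V_wiper = 8.72 × 2.118/(9.840 + 2.118) = 1.54 V.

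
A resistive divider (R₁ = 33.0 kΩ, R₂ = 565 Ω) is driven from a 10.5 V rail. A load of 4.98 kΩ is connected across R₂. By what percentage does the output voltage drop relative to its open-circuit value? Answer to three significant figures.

10.0 %

Unloaded V = 10.5 × 565/33560 = 0.17675 V.
Loaded: R₂‖R_L = 507.4 Ω, giving V = 10.5 × 507.4/33510 = 0.15901 V.
Drop = (0.17675 − 0.15901) / 0.17675 = 10.0 %.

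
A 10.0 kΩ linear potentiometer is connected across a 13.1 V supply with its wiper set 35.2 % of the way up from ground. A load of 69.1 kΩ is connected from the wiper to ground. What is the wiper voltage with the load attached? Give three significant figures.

The wiper splits the pot into (1−α)R = 6.480 kΩ above and αR = 3.520 kΩ below.
Lower section ‖ load = 3.349 kΩ.
V_wiper = 13.1 × 3.349/(6.480 + 3.349) = 4.46 V.

V ≈ 4.46 V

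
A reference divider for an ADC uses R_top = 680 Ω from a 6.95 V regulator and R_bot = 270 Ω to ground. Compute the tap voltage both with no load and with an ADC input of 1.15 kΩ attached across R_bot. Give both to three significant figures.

Unloaded: 1.98 V; loaded: 1.69 V

Open-circuit: V = 6.95 × 270/(680 + 270) = 1.98 V.
With the load, R_bot becomes R_bot‖R_L = 218.7 Ω, so V = 6.95 × 218.7/898.7 = 1.69 V.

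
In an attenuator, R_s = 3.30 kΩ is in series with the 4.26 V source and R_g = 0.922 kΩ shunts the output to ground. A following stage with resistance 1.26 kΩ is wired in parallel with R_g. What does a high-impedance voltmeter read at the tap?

The load sits in parallel with R_g: R_g‖R_L = (922 × 1260) / (922 + 1260) = 532.4 Ω.
V_out = 4.26 × 532.4 / (3300 + 532.4) = 4.26 × 532.4/3832 = 0.592 V.
(Unloaded it would have been 0.930 V.)

V_out ≈ 0.592 V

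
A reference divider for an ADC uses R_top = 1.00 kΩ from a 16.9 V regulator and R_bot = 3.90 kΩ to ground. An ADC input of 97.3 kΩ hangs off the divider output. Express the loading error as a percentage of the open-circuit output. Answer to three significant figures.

0.811 %

The divider's output (Thévenin) resistance is R_top‖R_bot = 0.7959 kΩ.
Fractional drop under load = R_th/(R_th + R_L) = 0.7959 / (0.7959 + 97.3) = 0.008114.
So the output falls by 0.811 %.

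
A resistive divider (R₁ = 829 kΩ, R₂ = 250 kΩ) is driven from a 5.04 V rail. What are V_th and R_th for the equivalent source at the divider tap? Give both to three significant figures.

V_th is the open-circuit tap voltage: 5.04 × 250/(829 + 250) = 1.17 V.
With the supply zeroed, R₁ and R₂ appear in parallel from the tap: R_th = R₁‖R₂ = (829 × 250)/1079 = 192 kΩ.

V_th = 1.17 V, R_th = 192 kΩ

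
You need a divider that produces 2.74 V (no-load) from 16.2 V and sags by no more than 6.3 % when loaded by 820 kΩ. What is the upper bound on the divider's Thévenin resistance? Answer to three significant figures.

R_th ≤ 55.1 kΩ

Loading drop = R_th/(R_th + R_L) ≤ 0.0630, so R_th ≤ R_L · ε/(1−ε) = 820 kΩ × 0.0630/0.9370 = 55.1 kΩ.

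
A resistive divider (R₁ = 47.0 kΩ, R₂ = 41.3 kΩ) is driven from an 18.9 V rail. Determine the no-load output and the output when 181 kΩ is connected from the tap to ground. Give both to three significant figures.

Open-circuit: V = 18.9 × 41.3/(47.0 + 41.3) = 8.84 V.
With the load, R₂ becomes R₂‖R_L = 33.63 kΩ, so V = 18.9 × 33.63/80.63 = 7.88 V.

Unloaded: 8.84 V; loaded: 7.88 V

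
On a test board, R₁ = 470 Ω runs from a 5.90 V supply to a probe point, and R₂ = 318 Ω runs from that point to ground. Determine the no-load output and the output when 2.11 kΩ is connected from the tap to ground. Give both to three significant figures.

Unloaded: 2.38 V; loaded: 2.18 V

Open-circuit: V = 5.90 × 318/(470 + 318) = 2.38 V.
With the load, R₂ becomes R₂‖R_L = 276.4 Ω, so V = 5.90 × 276.4/746.4 = 2.18 V.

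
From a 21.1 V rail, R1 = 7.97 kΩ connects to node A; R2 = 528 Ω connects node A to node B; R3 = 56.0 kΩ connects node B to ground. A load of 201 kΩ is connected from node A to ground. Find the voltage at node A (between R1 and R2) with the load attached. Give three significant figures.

V ≈ 17.9 V

Below node A the series string R2+R3 = 56530 Ω sits in parallel with the 201000 Ω load: 44120 Ω.
V_A = 21.1 × 44120/(7970 + 44120) = 17.9 V.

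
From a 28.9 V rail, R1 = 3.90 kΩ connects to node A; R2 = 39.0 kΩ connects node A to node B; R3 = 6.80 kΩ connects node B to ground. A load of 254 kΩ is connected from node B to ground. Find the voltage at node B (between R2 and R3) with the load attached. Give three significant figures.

V ≈ 3.86 V

At node B, R3 is in parallel with the load: R3‖R_L = 6.623 kΩ.
Below node A the resistance is R2 + (R3‖R_L) = 45.62 kΩ, so V_A = 28.9 × 45.62/49.52 = 26.62 V.
Then V_B = V_A × (R3‖R_L)/(R2 + R3‖R_L) = 26.62 × 6.623/45.62 = 3.86 V.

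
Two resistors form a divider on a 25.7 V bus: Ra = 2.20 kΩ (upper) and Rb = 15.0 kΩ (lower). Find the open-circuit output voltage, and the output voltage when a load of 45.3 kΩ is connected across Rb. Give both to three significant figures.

Unloaded: 22.4 V; loaded: 21.5 V

Open-circuit: V = 25.7 × 15.0/(2.20 + 15.0) = 22.4 V.
With the load, Rb becomes Rb‖R_L = 11.27 kΩ, so V = 25.7 × 11.27/13.47 = 21.5 V.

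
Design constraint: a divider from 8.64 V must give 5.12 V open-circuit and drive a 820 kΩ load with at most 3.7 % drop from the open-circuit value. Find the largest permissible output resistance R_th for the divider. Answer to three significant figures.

R_th ≤ 31.5 kΩ

Loading drop = R_th/(R_th + R_L) ≤ 0.0370, so R_th ≤ R_L · ε/(1−ε) = 820 kΩ × 0.0370/0.9630 = 31.5 kΩ.
(Any R1, R2 with R2/(R1+R2) = 0.593 and R1‖R2 ≤ 31.5 kΩ will meet the spec.)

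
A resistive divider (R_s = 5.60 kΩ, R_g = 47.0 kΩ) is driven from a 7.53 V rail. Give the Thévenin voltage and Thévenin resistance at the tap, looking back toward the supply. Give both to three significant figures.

V_th = 6.73 V, R_th = 5.00 kΩ

V_th is the open-circuit tap voltage: 7.53 × 47.0/(5.60 + 47.0) = 6.73 V.
With the supply zeroed, R_s and R_g appear in parallel from the tap: R_th = R_s‖R_g = (5.60 × 47.0)/52.60 = 5.00 kΩ.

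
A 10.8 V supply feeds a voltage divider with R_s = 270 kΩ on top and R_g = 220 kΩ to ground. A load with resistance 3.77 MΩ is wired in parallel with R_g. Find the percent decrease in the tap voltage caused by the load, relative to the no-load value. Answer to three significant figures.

The divider's output (Thévenin) resistance is R_s‖R_g = 121.2 kΩ.
Fractional drop under load = R_th/(R_th + R_L) = 121.2 / (121.2 + 3770) = 0.03115.
So the output falls by 3.12 %.

3.12 %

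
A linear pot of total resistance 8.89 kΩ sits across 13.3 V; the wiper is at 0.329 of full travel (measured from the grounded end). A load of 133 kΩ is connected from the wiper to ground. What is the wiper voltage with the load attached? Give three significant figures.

V ≈ 4.31 V

The wiper splits the pot into (1−α)R = 5.965 kΩ above and αR = 2.925 kΩ below.
Lower section ‖ load = 2.862 kΩ.
V_wiper = 13.3 × 2.862/(5.965 + 2.862) = 4.31 V.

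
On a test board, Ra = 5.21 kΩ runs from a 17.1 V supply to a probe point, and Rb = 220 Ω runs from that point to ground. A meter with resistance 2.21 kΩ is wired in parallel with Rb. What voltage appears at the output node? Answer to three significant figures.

V_out ≈ 0.632 V

The load sits in parallel with Rb: Rb‖R_L = (220 × 2210) / (220 + 2210) = 200.1 Ω.
V_out = 17.1 × 200.1 / (5210 + 200.1) = 17.1 × 200.1/5410 = 0.632 V.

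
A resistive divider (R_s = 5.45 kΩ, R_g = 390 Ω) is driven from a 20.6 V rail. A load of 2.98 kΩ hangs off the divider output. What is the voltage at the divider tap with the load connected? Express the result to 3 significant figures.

V_out ≈ 1.23 V

The load sits in parallel with R_g: R_g‖R_L = (390 × 2980) / (390 + 2980) = 344.9 Ω.
V_out = 20.6 × 344.9 / (5450 + 344.9) = 20.6 × 344.9/5795 = 1.23 V.
(Unloaded it would have been 1.38 V.)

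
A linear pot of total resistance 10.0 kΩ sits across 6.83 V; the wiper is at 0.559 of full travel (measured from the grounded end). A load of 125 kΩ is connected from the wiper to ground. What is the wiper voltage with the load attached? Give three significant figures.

V ≈ 3.74 V

The wiper splits the pot into (1−α)R = 4.410 kΩ above and αR = 5.590 kΩ below.
Lower section ‖ load = 5.351 kΩ.
V_wiper = 6.83 × 5.351/(4.410 + 5.351) = 3.74 V.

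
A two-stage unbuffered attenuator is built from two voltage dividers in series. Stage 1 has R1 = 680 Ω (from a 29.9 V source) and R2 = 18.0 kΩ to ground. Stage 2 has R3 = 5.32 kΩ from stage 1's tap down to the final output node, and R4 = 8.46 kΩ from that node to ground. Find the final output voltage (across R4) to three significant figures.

Stage 2 presents R3+R4 = 13780 Ω as a load on stage 1's tap.
Stage 1's lower leg becomes R2‖(R3+R4) = 7805 Ω, so V_mid = 29.9 × 7805/8485 = 27.50 V.
Stage 2 is itself unloaded: V_out = V_mid × R4/(R3+R4) = 27.50 × 8460/13780 = 16.9 V.

V_out ≈ 16.9 V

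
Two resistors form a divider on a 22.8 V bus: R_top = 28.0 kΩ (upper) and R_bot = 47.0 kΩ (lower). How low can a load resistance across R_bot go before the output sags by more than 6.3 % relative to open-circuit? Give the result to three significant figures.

Output resistance R_th = R_top‖R_bot = (28.0 × 47.0)/75.00 = 17.55 kΩ.
The fractional drop is R_th/(R_th + R_L); requiring this ≤ 0.0630 gives R_L ≥ R_th(1/0.0630 − 1) = 17.55 × 14.87 = 261 kΩ.

R_L(min) ≈ 261 kΩ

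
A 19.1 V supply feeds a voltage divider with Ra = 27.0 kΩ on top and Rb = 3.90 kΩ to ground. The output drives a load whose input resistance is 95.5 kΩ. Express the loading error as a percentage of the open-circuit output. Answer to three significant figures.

3.45 %

The divider's output (Thévenin) resistance is Ra‖Rb = 3.408 kΩ.
Fractional drop under load = R_th/(R_th + R_L) = 3.408 / (3.408 + 95.5) = 0.03445.
So the output falls by 3.45 %.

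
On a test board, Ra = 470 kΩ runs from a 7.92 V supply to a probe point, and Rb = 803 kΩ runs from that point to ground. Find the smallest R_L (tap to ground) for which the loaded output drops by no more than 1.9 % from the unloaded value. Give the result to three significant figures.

Output resistance R_th = Ra‖Rb = (470 × 803)/1273 = 296.5 kΩ.
The fractional drop is R_th/(R_th + R_L); requiring this ≤ 0.0190 gives R_L ≥ R_th(1/0.0190 − 1) = 296.5 × 51.63 = 15.3 MΩ.

R_L(min) ≈ 15.3 MΩ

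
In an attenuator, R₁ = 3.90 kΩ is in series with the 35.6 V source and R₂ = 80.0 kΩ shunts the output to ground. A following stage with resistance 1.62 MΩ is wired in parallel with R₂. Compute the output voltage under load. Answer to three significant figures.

V_out ≈ 33.9 V

The load sits in parallel with R₂: R₂‖R_L = (80.0 × 1620) / (80.0 + 1620) = 76.24 kΩ.
V_out = 35.6 × 76.24 / (3.90 + 76.24) = 35.6 × 76.24/80.14 = 33.9 V.
(Unloaded it would have been 33.9 V.)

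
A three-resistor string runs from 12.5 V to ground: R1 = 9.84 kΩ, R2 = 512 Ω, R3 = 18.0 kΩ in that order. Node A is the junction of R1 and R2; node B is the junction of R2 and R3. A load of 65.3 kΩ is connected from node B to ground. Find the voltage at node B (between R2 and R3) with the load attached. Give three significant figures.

V ≈ 7.21 V

At node B, R3 is in parallel with the load: R3‖R_L = 14110 Ω.
Below node A the resistance is R2 + (R3‖R_L) = 14620 Ω, so V_A = 12.5 × 14620/24460 = 7.472 V.
Then V_B = V_A × (R3‖R_L)/(R2 + R3‖R_L) = 7.472 × 14110/14620 = 7.21 V.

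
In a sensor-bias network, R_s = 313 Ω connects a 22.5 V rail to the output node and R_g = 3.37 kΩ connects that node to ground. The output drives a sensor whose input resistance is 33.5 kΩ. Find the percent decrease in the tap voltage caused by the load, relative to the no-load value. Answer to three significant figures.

0.848 %

The divider's output (Thévenin) resistance is R_s‖R_g = 286.4 Ω.
Fractional drop under load = R_th/(R_th + R_L) = 286.4 / (286.4 + 33500) = 0.008477.
So the output falls by 0.848 %.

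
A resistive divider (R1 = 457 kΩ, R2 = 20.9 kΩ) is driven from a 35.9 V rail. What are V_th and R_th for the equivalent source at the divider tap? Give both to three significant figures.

V_th is the open-circuit tap voltage: 35.9 × 20.9/(457 + 20.9) = 1.57 V.
With the supply zeroed, R1 and R2 appear in parallel from the tap: R_th = R1‖R2 = (457 × 20.9)/477.9 = 20.0 kΩ.

V_th = 1.57 V, R_th = 20.0 kΩ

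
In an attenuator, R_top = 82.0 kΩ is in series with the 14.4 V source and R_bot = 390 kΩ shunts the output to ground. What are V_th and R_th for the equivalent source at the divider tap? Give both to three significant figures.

V_th = 11.9 V, R_th = 67.8 kΩ

V_th is the open-circuit tap voltage: 14.4 × 390/(82.0 + 390) = 11.9 V.
With the supply zeroed, R_top and R_bot appear in parallel from the tap: R_th = R_top‖R_bot = (82.0 × 390)/472.0 = 67.8 kΩ.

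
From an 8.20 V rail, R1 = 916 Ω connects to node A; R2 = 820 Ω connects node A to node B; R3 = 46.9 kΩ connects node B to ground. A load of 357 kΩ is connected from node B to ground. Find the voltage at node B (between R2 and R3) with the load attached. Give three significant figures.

At node B, R3 is in parallel with the load: R3‖R_L = 41450 Ω.
Below node A the resistance is R2 + (R3‖R_L) = 42270 Ω, so V_A = 8.20 × 42270/43190 = 8.026 V.
Then V_B = V_A × (R3‖R_L)/(R2 + R3‖R_L) = 8.026 × 41450/42270 = 7.87 V.

V ≈ 7.87 V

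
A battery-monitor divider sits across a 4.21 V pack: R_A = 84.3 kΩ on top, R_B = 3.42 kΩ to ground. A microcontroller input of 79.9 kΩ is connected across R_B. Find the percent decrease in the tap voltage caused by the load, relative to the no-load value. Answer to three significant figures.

3.95 %

The divider's output (Thévenin) resistance is R_A‖R_B = 3.287 kΩ.
Fractional drop under load = R_th/(R_th + R_L) = 3.287 / (3.287 + 79.9) = 0.03951.
So the output falls by 3.95 %.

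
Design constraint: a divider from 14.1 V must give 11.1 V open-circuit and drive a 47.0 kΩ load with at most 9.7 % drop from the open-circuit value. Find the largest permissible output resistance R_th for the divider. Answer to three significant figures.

Loading drop = R_th/(R_th + R_L) ≤ 0.0970, so R_th ≤ R_L · ε/(1−ε) = 47.0 kΩ × 0.0970/0.9030 = 5.05 kΩ.

R_th ≤ 5.05 kΩ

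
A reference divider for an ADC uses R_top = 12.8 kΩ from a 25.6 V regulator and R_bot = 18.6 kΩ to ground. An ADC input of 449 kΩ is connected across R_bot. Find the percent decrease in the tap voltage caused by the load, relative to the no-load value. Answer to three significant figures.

1.66 %

The divider's output (Thévenin) resistance is R_top‖R_bot = 7.582 kΩ.
Fractional drop under load = R_th/(R_th + R_L) = 7.582 / (7.582 + 449) = 0.01661.
So the output falls by 1.66 %.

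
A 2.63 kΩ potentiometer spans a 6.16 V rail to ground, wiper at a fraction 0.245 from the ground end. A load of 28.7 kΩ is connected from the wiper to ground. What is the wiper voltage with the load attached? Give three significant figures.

The wiper splits the pot into (1−α)R = 1986 Ω above and αR = 644.4 Ω below.
Lower section ‖ load = 630.2 Ω.
V_wiper = 6.16 × 630.2/(1986 + 630.2) = 1.48 V.

V ≈ 1.48 V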